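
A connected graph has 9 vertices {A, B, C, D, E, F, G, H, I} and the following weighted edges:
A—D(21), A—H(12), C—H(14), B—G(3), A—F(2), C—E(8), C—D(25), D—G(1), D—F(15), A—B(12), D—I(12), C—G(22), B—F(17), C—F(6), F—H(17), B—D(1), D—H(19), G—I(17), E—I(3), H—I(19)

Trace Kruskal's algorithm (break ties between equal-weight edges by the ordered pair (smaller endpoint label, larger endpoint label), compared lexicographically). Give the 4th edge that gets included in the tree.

E-I

Kruskal: consider edges lightest-first.
B—D (1): add — endpoints in different components.
D—G (1): add — endpoints in different components.
A—F (2): add — endpoints in different components.
B—G (3): skip — B and G already connected.
E—I (3): add — endpoints in different components.
C—F (6): add — endpoints in different components.
C—E (8): add — endpoints in different components.
A—B (12): add — endpoints in different components.
A—H (12): add — endpoints in different components.
The 4th edge added is E—I.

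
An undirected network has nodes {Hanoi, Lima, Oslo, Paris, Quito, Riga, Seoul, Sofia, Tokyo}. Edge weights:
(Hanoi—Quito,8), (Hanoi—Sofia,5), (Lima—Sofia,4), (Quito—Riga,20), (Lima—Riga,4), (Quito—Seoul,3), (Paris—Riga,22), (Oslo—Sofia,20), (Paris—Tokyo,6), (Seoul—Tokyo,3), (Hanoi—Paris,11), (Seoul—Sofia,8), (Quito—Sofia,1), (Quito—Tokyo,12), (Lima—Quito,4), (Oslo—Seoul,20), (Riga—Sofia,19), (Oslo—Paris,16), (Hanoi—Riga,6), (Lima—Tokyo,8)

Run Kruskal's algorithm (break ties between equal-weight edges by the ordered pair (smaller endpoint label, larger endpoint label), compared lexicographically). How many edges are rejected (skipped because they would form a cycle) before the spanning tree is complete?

7

Sort edges by weight, then run Kruskal:
Quito—Sofia (1): add — endpoints in different components.
Quito—Seoul (3): add — endpoints in different components.
Seoul—Tokyo (3): add — endpoints in different components.
Lima—Quito (4): add — endpoints in different components.
Lima—Riga (4): add — endpoints in different components.
Lima—Sofia (4): skip — Lima and Sofia already connected.
Hanoi—Sofia (5): add — endpoints in different components.
Hanoi—Riga (6): skip — Riga and Hanoi already connected.
Paris—Tokyo (6): add — endpoints in different components.
Hanoi—Quito (8): skip — Quito and Hanoi already connected.
Lima—Tokyo (8): skip — Lima and Tokyo already connected.
Seoul—Sofia (8): skip — Seoul and Sofia already connected.
Hanoi—Paris (11): skip — Hanoi and Paris already connected.
Quito—Tokyo (12): skip — Quito and Tokyo already connected.
Oslo—Paris (16): add — endpoints in different components.
Edges rejected before the tree was complete: 7.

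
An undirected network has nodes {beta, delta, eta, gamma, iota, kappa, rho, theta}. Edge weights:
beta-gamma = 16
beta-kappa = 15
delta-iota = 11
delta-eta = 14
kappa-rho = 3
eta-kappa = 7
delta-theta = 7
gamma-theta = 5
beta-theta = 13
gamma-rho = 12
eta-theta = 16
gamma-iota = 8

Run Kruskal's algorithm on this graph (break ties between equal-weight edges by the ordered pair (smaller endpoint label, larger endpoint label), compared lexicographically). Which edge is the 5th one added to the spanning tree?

gamma-iota

Kruskal: consider edges lightest-first.
kappa-rho (3): add — endpoints in different components.
gamma-theta (5): add — endpoints in different components.
delta-theta (7): add — endpoints in different components.
eta-kappa (7): add — endpoints in different components.
gamma-iota (8): add — endpoints in different components.
delta-iota (11): skip — iota and delta already connected.
gamma-rho (12): add — endpoints in different components.
beta-theta (13): add — endpoints in different components.
The 5th edge added is gamma-iota.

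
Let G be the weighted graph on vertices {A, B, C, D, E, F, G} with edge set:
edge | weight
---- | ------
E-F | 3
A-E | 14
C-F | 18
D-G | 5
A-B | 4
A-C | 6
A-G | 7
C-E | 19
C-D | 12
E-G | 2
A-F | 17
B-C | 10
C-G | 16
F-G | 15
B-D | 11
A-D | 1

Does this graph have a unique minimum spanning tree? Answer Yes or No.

Kruskal: consider edges lightest-first.
A-D (1): add. Components now {A,D} {B} {C} {E} {F} {G}
E-G (2): add. Components now {A,D} {B} {C} {E,G} {F}
E-F (3): add. Components now {A,D} {B} {C} {E,F,G}
A-B (4): add. Components now {A,B,D} {C} {E,F,G}
D-G (5): add. Components now {A,B,D,E,F,G} {C}
A-C (6): add. Components now {A,B,C,D,E,F,G}
Every non-tree edge has weight strictly greater than the heaviest edge on the tree path between its endpoints, so the MST is unique.

Yes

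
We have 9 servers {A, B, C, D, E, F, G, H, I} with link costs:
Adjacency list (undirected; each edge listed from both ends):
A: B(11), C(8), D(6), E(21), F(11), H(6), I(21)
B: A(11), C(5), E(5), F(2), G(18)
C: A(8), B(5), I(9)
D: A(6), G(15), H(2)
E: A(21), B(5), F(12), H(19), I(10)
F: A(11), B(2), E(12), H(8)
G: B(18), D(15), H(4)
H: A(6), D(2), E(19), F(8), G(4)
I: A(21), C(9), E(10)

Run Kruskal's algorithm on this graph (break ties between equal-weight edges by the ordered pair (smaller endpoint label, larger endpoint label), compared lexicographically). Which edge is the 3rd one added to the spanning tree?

G-H

Kruskal's algorithm — process edges by increasing weight (ties by edge label):
B F (2): add — endpoints in different components.
D H (2): add — endpoints in different components.
G H (4): add — endpoints in different components.
B C (5): add — endpoints in different components.
B E (5): add — endpoints in different components.
A D (6): add — endpoints in different components.
A H (6): skip — A and H already connected.
A C (8): add — endpoints in different components.
F H (8): skip — F and H already connected.
C I (9): add — endpoints in different components.
The 3rd edge added is G H.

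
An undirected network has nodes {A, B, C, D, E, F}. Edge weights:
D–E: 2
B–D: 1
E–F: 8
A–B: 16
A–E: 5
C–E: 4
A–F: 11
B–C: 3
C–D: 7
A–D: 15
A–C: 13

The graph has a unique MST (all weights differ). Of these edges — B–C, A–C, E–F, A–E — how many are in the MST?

Kruskal's algorithm — process edges by increasing weight (ties by edge label):
B–D (1): add — endpoints in different components.
D–E (2): add — endpoints in different components.
B–C (3): add — endpoints in different components.
C–E (4): skip — C and E already connected.
A–E (5): add — endpoints in different components.
C–D (7): skip — C and D already connected.
E–F (8): add — endpoints in different components.
MST edge set: {B–D, D–E, B–C, A–E, E–F}.
Of the listed edges, {B–C, E–F, A–E} are in the MST → 3.

3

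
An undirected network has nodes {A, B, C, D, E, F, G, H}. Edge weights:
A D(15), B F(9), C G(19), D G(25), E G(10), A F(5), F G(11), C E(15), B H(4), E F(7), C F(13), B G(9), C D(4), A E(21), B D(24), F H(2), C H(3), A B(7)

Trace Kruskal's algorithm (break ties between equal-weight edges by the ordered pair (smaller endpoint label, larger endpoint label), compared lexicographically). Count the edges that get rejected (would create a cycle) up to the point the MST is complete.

Kruskal's algorithm — process edges by increasing weight (ties by edge label):
F H (2): add — endpoints in different components.
C H (3): add — endpoints in different components.
B H (4): add — endpoints in different components.
C D (4): add — endpoints in different components.
A F (5): add — endpoints in different components.
A B (7): skip — A and B already connected.
E F (7): add — endpoints in different components.
B F (9): skip — B and F already connected.
B G (9): add — endpoints in different components.
Edges rejected before the tree was complete: 2.

2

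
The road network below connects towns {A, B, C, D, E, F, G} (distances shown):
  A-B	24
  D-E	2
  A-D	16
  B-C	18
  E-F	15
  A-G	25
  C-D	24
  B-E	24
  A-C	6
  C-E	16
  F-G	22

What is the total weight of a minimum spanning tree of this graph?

79

Kruskal's algorithm — process edges by increasing weight (ties by edge label):
D-E (2): add — endpoints in different components.
A-C (6): add — endpoints in different components.
E-F (15): add — endpoints in different components.
A-D (16): add — endpoints in different components.
C-E (16): skip — C and E already connected.
B-C (18): add — endpoints in different components.
F-G (22): add — endpoints in different components.
MST edges: D-E, A-C, E-F, A-D, B-C, F-G; total weight 2+6+15+16+18+22 = 79.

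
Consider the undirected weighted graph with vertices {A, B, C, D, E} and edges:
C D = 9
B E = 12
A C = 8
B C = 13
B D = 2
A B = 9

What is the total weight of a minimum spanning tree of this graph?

31

Kruskal: consider edges lightest-first.
B D (2): add. Components now {A} {B,D} {C} {E}
A C (8): add. Components now {A,C} {B,D} {E}
A B (9): add. Components now {A,B,C,D} {E}
C D (9): skip — C and D already connected.
B E (12): add. Components now {A,B,C,D,E}
MST edges: B D, A C, A B, B E; total weight 2+8+9+12 = 31.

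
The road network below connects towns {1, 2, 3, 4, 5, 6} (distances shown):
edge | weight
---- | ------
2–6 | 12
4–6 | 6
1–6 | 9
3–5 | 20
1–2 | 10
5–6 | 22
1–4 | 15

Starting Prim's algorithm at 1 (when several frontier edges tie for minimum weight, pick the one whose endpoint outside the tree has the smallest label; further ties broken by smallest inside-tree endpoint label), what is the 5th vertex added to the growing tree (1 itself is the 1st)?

5

Prim, starting at 1.
Step 1: frontier [1–6 9, 1–2 10, 1–4 15] → take 1–6 (9); add 6.
Step 2: frontier [1–2 10, 1–4 15, 4–6 6, 2–6 12, 5–6 22] → take 4–6 (6); add 4.
Step 3: frontier [1–2 10, 2–6 12, 5–6 22] → take 1–2 (10); add 2.
Step 4: frontier [5–6 22] → take 5–6 (22); add 5.
Step 5: frontier [3–5 20] → take 3–5 (20); add 3.
Vertex order: 1, 6, 4, 2, 5, 3. The 5th vertex is 5.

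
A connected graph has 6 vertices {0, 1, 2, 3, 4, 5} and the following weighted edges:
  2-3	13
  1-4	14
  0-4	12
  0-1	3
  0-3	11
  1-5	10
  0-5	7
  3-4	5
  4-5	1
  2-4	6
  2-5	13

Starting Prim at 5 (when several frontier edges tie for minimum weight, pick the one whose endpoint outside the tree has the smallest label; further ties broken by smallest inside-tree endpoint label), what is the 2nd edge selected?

Prim, starting at 5.
Step 1: cheapest edge leaving the tree is 4-5 (1); add 4.
Step 2: cheapest edge leaving the tree is 3-4 (5); add 3.
Step 3: cheapest edge leaving the tree is 2-4 (6); add 2.
Step 4: cheapest edge leaving the tree is 0-5 (7); add 0.
Step 5: cheapest edge leaving the tree is 0-1 (3); add 1.
The 2nd edge added is 3-4.

3-4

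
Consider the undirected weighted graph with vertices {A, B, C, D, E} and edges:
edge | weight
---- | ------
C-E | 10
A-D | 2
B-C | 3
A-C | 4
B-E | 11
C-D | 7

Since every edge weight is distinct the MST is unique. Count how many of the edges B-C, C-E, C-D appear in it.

2

Kruskal: consider edges lightest-first.
A-D (2): add. Components now {A,D} {B} {C} {E}
B-C (3): add. Components now {A,D} {B,C} {E}
A-C (4): add. Components now {A,B,C,D} {E}
C-D (7): skip — C and D already connected.
C-E (10): add. Components now {A,B,C,D,E}
MST edge set: {A-D, B-C, A-C, C-E}.
Of the listed edges, {B-C, C-E} are in the MST → 2.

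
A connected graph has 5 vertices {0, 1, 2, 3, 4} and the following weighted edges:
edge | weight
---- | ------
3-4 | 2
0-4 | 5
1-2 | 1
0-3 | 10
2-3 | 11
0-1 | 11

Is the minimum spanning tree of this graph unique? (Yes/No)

No

Kruskal's algorithm — process edges by increasing weight (ties by edge label):
1-2 (1): add — endpoints in different components.
3-4 (2): add — endpoints in different components.
0-4 (5): add — endpoints in different components.
0-3 (10): skip — 0 and 3 already connected.
0-1 (11): add — endpoints in different components.
Non-tree edge 2-3 has weight 11, equal to the heaviest edge on its tree cycle — swapping gives another MST of the same weight. Not unique.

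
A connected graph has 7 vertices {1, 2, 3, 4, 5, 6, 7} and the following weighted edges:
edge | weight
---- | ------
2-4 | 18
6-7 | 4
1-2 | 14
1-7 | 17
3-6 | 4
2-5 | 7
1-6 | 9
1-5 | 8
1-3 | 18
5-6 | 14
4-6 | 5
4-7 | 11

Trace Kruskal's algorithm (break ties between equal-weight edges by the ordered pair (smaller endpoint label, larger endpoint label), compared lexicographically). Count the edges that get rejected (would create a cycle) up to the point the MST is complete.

0

Sort edges by weight, then run Kruskal:
3-6 (4): add. Components now {1} {2} {3,6} {4} {5} {7}
6-7 (4): add. Components now {1} {2} {3,6,7} {4} {5}
4-6 (5): add. Components now {1} {2} {3,4,6,7} {5}
2-5 (7): add. Components now {1} {2,5} {3,4,6,7}
1-5 (8): add. Components now {1,2,5} {3,4,6,7}
1-6 (9): add. Components now {1,2,3,4,5,6,7}
Edges rejected before the tree was complete: 0.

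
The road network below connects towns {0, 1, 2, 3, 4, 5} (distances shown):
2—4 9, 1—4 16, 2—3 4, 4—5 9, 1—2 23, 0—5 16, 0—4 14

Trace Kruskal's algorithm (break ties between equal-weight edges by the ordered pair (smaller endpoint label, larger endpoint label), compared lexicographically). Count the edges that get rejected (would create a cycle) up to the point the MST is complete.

Sort edges by weight, then run Kruskal:
2—3 (4): add — endpoints in different components.
2—4 (9): add — endpoints in different components.
4—5 (9): add — endpoints in different components.
0—4 (14): add — endpoints in different components.
0—5 (16): skip — 0 and 5 already connected.
1—4 (16): add — endpoints in different components.
Edges rejected before the tree was complete: 1.

1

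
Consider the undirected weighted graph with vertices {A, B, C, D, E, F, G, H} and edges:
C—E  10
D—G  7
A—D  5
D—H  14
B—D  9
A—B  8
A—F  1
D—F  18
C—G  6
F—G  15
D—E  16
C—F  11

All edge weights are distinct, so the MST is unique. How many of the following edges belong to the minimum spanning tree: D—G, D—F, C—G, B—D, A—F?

3

Kruskal: consider edges lightest-first.
A—F (1): add — endpoints in different components.
A—D (5): add — endpoints in different components.
C—G (6): add — endpoints in different components.
D—G (7): add — endpoints in different components.
A—B (8): add — endpoints in different components.
B—D (9): skip — B and D already connected.
C—E (10): add — endpoints in different components.
C—F (11): skip — C and F already connected.
D—H (14): add — endpoints in different components.
MST edge set: {A—F, A—D, C—G, D—G, A—B, C—E, D—H}.
Of the listed edges, {D—G, C—G, A—F} are in the MST → 3.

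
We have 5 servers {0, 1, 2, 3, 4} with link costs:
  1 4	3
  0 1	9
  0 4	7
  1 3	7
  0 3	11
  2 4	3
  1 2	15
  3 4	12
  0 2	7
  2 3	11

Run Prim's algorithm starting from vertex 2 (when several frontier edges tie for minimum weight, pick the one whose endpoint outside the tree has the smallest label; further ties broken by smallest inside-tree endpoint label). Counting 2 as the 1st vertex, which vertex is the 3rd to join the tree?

Prim's algorithm from 2:
Step 1: frontier [2 4 3, 0 2 7, 2 3 11, 1 2 15] → take 2 4 (3); add 4.
Step 2: frontier [0 2 7, 2 3 11, 1 2 15, 1 4 3, 0 4 7, 3 4 12] → take 1 4 (3); add 1.
Step 3: frontier [1 3 7, 0 1 9, 0 2 7, 2 3 11, 0 4 7, 3 4 12] → take 0 2 (7); add 0.
Step 4: frontier [0 3 11, 1 3 7, 2 3 11, 3 4 12] → take 1 3 (7); add 3.
Vertex order: 2, 4, 1, 0, 3. The 3rd vertex is 1.

1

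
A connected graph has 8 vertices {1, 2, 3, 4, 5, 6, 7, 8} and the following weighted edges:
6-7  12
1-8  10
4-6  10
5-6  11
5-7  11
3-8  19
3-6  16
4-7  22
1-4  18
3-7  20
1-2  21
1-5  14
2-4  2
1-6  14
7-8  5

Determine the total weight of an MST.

65

Kruskal: consider edges lightest-first.
2-4 (2): add — endpoints in different components.
7-8 (5): add — endpoints in different components.
1-8 (10): add — endpoints in different components.
4-6 (10): add — endpoints in different components.
5-6 (11): add — endpoints in different components.
5-7 (11): add — endpoints in different components.
6-7 (12): skip — 6 and 7 already connected.
1-5 (14): skip — 1 and 5 already connected.
1-6 (14): skip — 1 and 6 already connected.
3-6 (16): add — endpoints in different components.
MST edges: 2-4, 7-8, 1-8, 4-6, 5-6, 5-7, 3-6; total weight 2+5+10+10+11+11+16 = 65.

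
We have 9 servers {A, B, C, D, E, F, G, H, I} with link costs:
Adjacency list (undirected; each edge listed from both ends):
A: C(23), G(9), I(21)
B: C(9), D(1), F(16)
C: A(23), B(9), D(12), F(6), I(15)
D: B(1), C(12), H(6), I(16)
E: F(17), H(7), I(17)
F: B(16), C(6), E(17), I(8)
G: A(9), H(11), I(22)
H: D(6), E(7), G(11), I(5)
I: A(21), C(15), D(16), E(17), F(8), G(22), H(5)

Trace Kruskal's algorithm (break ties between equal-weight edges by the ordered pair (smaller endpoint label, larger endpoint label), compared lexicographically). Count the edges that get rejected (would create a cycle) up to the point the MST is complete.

1

Kruskal's algorithm — process edges by increasing weight (ties by edge label):
B—D (1): add — endpoints in different components.
H—I (5): add — endpoints in different components.
C—F (6): add — endpoints in different components.
D—H (6): add — endpoints in different components.
E—H (7): add — endpoints in different components.
F—I (8): add — endpoints in different components.
A—G (9): add — endpoints in different components.
B—C (9): skip — B and C already connected.
G—H (11): add — endpoints in different components.
Edges rejected before the tree was complete: 1.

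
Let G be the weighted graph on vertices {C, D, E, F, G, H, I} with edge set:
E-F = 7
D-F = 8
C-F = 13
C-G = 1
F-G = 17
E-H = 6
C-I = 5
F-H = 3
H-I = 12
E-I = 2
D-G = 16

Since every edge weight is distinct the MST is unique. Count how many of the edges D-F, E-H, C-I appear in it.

Kruskal: consider edges lightest-first.
C-G (1): add — endpoints in different components.
E-I (2): add — endpoints in different components.
F-H (3): add — endpoints in different components.
C-I (5): add — endpoints in different components.
E-H (6): add — endpoints in different components.
E-F (7): skip — E and F already connected.
D-F (8): add — endpoints in different components.
MST edge set: {C-G, E-I, F-H, C-I, E-H, D-F}.
Of the listed edges, {D-F, E-H, C-I} are in the MST → 3.

3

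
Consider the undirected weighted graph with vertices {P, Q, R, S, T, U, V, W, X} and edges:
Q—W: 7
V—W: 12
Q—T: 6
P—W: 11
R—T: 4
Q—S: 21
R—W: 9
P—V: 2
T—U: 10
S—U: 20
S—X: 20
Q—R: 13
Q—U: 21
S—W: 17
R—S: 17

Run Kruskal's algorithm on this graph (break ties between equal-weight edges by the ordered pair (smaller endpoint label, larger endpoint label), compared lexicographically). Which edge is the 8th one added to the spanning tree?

S-X

Sort edges by weight, then run Kruskal:
P—V (2): add — endpoints in different components.
R—T (4): add — endpoints in different components.
Q—T (6): add — endpoints in different components.
Q—W (7): add — endpoints in different components.
R—W (9): skip — R and W already connected.
T—U (10): add — endpoints in different components.
P—W (11): add — endpoints in different components.
V—W (12): skip — W and V already connected.
Q—R (13): skip — R and Q already connected.
R—S (17): add — endpoints in different components.
S—W (17): skip — W and S already connected.
S—U (20): skip — S and U already connected.
S—X (20): add — endpoints in different components.
The 8th edge added is S—X.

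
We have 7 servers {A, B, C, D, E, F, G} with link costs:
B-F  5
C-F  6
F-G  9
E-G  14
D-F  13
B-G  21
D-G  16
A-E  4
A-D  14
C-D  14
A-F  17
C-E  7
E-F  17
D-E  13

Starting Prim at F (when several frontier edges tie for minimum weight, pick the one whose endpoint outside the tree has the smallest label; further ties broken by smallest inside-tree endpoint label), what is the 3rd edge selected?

C-E

Prim, starting at F.
Step 1: cheapest edge leaving the tree is B-F (5); add B.
Step 2: cheapest edge leaving the tree is C-F (6); add C.
Step 3: cheapest edge leaving the tree is C-E (7); add E.
Step 4: cheapest edge leaving the tree is A-E (4); add A.
Step 5: cheapest edge leaving the tree is F-G (9); add G.
Step 6: cheapest edge leaving the tree is D-E (13); add D.
The 3rd edge added is C-E.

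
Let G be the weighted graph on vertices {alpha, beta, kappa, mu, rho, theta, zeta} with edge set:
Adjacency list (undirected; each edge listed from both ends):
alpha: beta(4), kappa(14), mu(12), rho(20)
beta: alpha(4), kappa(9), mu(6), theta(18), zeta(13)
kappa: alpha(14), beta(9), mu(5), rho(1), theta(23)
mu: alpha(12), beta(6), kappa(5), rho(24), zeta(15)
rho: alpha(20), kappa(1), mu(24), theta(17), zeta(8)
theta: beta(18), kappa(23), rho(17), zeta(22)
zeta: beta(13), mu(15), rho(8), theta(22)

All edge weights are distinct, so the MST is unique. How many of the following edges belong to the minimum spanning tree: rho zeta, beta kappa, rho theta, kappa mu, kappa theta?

Sort edges by weight, then run Kruskal:
kappa rho (1): add. Components now {alpha} {beta} {zeta} {kappa,rho} {theta} {mu}
alpha beta (4): add. Components now {alpha,beta} {zeta} {kappa,rho} {theta} {mu}
kappa mu (5): add. Components now {alpha,beta} {zeta} {kappa,mu,rho} {theta}
beta mu (6): add. Components now {alpha,beta,kappa,mu,rho} {zeta} {theta}
rho zeta (8): add. Components now {alpha,beta,kappa,mu,rho,zeta} {theta}
beta kappa (9): skip — beta and kappa already connected.
alpha mu (12): skip — alpha and mu already connected.
beta zeta (13): skip — beta and zeta already connected.
alpha kappa (14): skip — alpha and kappa already connected.
mu zeta (15): skip — zeta and mu already connected.
rho theta (17): add. Components now {alpha,beta,kappa,mu,rho,theta,zeta}
MST edge set: {kappa rho, alpha beta, kappa mu, beta mu, rho zeta, rho theta}.
Of the listed edges, {rho zeta, rho theta, kappa mu} are in the MST → 3.

3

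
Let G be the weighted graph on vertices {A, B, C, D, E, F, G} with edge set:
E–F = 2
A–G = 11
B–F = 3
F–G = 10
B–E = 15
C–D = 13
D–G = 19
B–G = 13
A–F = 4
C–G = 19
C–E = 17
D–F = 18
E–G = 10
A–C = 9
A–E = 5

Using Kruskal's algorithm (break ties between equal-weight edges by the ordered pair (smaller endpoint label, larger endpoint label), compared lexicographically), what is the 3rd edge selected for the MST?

Kruskal: consider edges lightest-first.
E–F (2): add — endpoints in different components.
B–F (3): add — endpoints in different components.
A–F (4): add — endpoints in different components.
A–E (5): skip — A and E already connected.
A–C (9): add — endpoints in different components.
E–G (10): add — endpoints in different components.
F–G (10): skip — F and G already connected.
A–G (11): skip — A and G already connected.
B–G (13): skip — B and G already connected.
C–D (13): add — endpoints in different components.
The 3rd edge added is A–F.

A-F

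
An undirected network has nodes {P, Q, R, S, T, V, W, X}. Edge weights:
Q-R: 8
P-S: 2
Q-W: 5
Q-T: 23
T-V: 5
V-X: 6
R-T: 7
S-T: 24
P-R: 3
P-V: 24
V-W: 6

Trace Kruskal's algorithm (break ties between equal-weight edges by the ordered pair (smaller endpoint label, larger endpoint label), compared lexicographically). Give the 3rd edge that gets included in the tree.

Kruskal's algorithm — process edges by increasing weight (ties by edge label):
P-S (2): add — endpoints in different components.
P-R (3): add — endpoints in different components.
Q-W (5): add — endpoints in different components.
T-V (5): add — endpoints in different components.
V-W (6): add — endpoints in different components.
V-X (6): add — endpoints in different components.
R-T (7): add — endpoints in different components.
The 3rd edge added is Q-W.

Q-W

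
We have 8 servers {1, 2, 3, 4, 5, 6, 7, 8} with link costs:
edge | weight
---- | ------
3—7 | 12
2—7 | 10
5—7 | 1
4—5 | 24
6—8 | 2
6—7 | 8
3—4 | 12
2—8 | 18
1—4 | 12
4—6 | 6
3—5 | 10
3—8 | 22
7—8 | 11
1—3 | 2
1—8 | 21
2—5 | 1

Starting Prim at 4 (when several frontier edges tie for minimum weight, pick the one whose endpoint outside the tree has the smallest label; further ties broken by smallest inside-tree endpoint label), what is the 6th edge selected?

Prim, starting at 4.
Step 1: cheapest edge leaving the tree is 4—6 (6); add 6.
Step 2: cheapest edge leaving the tree is 6—8 (2); add 8.
Step 3: cheapest edge leaving the tree is 6—7 (8); add 7.
Step 4: cheapest edge leaving the tree is 5—7 (1); add 5.
Step 5: cheapest edge leaving the tree is 2—5 (1); add 2.
Step 6: cheapest edge leaving the tree is 3—5 (10); add 3.
Step 7: cheapest edge leaving the tree is 1—3 (2); add 1.
The 6th edge added is 3—5.

3-5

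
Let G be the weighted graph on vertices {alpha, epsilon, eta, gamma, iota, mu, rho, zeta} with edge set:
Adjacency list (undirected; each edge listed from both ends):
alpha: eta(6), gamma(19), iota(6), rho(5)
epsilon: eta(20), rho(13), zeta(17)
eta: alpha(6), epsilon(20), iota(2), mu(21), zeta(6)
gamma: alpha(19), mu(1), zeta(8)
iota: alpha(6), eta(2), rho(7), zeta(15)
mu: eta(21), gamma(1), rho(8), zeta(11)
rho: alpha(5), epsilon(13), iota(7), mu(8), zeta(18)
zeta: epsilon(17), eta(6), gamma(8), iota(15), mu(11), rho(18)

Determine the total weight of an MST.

Prim, starting at rho.
Step 1: cheapest edge leaving the tree is alpha–rho (5); add alpha.
Step 2: cheapest edge leaving the tree is alpha–eta (6); add eta.
Step 3: cheapest edge leaving the tree is eta–iota (2); add iota.
Step 4: cheapest edge leaving the tree is eta–zeta (6); add zeta.
Step 5: cheapest edge leaving the tree is gamma–zeta (8); add gamma.
Step 6: cheapest edge leaving the tree is gamma–mu (1); add mu.
Step 7: cheapest edge leaving the tree is epsilon–rho (13); add epsilon.
MST edges: alpha–rho, alpha–eta, eta–iota, eta–zeta, gamma–zeta, gamma–mu, epsilon–rho; total weight 5+6+2+6+8+1+13 = 41.

41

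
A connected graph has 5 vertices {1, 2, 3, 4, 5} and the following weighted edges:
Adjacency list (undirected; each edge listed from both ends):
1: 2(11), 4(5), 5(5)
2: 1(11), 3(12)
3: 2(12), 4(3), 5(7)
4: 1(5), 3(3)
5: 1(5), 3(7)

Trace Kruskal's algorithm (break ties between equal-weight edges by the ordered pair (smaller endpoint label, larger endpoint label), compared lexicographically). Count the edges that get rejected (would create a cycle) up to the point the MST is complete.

1

Kruskal's algorithm — process edges by increasing weight (ties by edge label):
3-4 (3): add — endpoints in different components.
1-4 (5): add — endpoints in different components.
1-5 (5): add — endpoints in different components.
3-5 (7): skip — 3 and 5 already connected.
1-2 (11): add — endpoints in different components.
Edges rejected before the tree was complete: 1.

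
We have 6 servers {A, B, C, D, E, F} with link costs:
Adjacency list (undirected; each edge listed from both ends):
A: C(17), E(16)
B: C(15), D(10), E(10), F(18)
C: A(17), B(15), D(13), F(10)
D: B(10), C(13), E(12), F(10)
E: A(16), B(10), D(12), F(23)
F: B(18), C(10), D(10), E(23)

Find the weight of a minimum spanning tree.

Prim's algorithm from F:
Step 1: cheapest edge leaving the tree is C F (10); add C.
Step 2: cheapest edge leaving the tree is D F (10); add D.
Step 3: cheapest edge leaving the tree is B D (10); add B.
Step 4: cheapest edge leaving the tree is B E (10); add E.
Step 5: cheapest edge leaving the tree is A E (16); add A.
MST edges: C F, D F, B D, B E, A E; total weight 10+10+10+10+16 = 56.

56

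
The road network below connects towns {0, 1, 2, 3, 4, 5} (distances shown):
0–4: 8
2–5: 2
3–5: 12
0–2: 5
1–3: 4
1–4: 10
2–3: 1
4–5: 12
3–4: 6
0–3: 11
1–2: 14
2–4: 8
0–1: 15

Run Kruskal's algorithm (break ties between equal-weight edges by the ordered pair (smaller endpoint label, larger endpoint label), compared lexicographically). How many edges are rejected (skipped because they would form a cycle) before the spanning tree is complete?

0

Kruskal's algorithm — process edges by increasing weight (ties by edge label):
2–3 (1): add — endpoints in different components.
2–5 (2): add — endpoints in different components.
1–3 (4): add — endpoints in different components.
0–2 (5): add — endpoints in different components.
3–4 (6): add — endpoints in different components.
Edges rejected before the tree was complete: 0.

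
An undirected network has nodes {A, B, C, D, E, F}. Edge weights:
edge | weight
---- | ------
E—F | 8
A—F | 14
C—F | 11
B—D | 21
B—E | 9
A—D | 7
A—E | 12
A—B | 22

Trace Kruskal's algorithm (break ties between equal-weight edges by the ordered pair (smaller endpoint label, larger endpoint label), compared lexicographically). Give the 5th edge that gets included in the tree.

Kruskal's algorithm — process edges by increasing weight (ties by edge label):
A—D (7): add — endpoints in different components.
E—F (8): add — endpoints in different components.
B—E (9): add — endpoints in different components.
C—F (11): add — endpoints in different components.
A—E (12): add — endpoints in different components.
The 5th edge added is A—E.

A-E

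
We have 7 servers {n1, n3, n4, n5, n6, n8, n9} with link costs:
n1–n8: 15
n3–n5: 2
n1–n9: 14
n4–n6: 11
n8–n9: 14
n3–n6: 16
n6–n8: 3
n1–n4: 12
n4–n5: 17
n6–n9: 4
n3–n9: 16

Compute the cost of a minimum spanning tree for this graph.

Sort edges by weight, then run Kruskal:
n3–n5 (2): add — endpoints in different components.
n6–n8 (3): add — endpoints in different components.
n6–n9 (4): add — endpoints in different components.
n4–n6 (11): add — endpoints in different components.
n1–n4 (12): add — endpoints in different components.
n1–n9 (14): skip — n9 and n1 already connected.
n8–n9 (14): skip — n9 and n8 already connected.
n1–n8 (15): skip — n8 and n1 already connected.
n3–n6 (16): add — endpoints in different components.
MST edges: n3–n5, n6–n8, n6–n9, n4–n6, n1–n4, n3–n6; total weight 2+3+4+11+12+16 = 48.

48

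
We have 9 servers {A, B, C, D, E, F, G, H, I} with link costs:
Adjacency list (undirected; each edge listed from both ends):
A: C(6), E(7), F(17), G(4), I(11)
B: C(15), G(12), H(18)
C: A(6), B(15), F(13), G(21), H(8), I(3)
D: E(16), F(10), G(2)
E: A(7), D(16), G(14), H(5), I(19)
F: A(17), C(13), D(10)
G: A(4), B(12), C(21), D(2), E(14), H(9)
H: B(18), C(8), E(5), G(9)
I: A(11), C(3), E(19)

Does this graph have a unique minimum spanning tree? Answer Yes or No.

Yes

Kruskal: consider edges lightest-first.
D–G (2): add — endpoints in different components.
C–I (3): add — endpoints in different components.
A–G (4): add — endpoints in different components.
E–H (5): add — endpoints in different components.
A–C (6): add — endpoints in different components.
A–E (7): add — endpoints in different components.
C–H (8): skip — C and H already connected.
G–H (9): skip — G and H already connected.
D–F (10): add — endpoints in different components.
A–I (11): skip — A and I already connected.
B–G (12): add — endpoints in different components.
Every non-tree edge has weight strictly greater than the heaviest edge on the tree path between its endpoints, so the MST is unique.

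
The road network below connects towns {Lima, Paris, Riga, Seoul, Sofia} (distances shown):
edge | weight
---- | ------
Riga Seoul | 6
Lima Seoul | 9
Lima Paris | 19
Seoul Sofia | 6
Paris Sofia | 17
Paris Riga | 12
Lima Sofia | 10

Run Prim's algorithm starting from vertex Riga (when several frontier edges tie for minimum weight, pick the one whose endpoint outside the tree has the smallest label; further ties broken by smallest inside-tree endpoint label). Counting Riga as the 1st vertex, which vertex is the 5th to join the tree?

Paris

Grow the tree from Riga using Prim:
Step 1: cheapest edge leaving the tree is Riga Seoul (6); add Seoul.
Step 2: cheapest edge leaving the tree is Seoul Sofia (6); add Sofia.
Step 3: cheapest edge leaving the tree is Lima Seoul (9); add Lima.
Step 4: cheapest edge leaving the tree is Paris Riga (12); add Paris.
Vertex order: Riga, Seoul, Sofia, Lima, Paris. The 5th vertex is Paris.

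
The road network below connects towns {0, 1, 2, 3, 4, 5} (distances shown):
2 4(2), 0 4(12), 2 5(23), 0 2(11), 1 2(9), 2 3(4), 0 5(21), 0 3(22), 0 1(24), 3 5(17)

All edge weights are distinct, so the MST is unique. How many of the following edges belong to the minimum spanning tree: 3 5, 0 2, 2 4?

3

Kruskal: consider edges lightest-first.
2 4 (2): add — endpoints in different components.
2 3 (4): add — endpoints in different components.
1 2 (9): add — endpoints in different components.
0 2 (11): add — endpoints in different components.
0 4 (12): skip — 0 and 4 already connected.
3 5 (17): add — endpoints in different components.
MST edge set: {2 4, 2 3, 1 2, 0 2, 3 5}.
Of the listed edges, {3 5, 0 2, 2 4} are in the MST → 3.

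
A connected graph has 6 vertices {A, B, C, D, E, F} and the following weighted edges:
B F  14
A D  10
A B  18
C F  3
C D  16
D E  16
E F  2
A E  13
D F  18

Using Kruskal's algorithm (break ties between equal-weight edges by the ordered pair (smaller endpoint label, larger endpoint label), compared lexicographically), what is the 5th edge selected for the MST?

B-F

Kruskal's algorithm — process edges by increasing weight (ties by edge label):
E F (2): add — endpoints in different components.
C F (3): add — endpoints in different components.
A D (10): add — endpoints in different components.
A E (13): add — endpoints in different components.
B F (14): add — endpoints in different components.
The 5th edge added is B F.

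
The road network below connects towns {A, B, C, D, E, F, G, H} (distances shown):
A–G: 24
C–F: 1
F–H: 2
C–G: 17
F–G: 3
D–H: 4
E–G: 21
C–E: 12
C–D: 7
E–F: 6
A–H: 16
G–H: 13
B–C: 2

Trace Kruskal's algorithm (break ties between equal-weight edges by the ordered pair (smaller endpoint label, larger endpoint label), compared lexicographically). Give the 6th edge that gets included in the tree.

Kruskal: consider edges lightest-first.
C–F (1): add — endpoints in different components.
B–C (2): add — endpoints in different components.
F–H (2): add — endpoints in different components.
F–G (3): add — endpoints in different components.
D–H (4): add — endpoints in different components.
E–F (6): add — endpoints in different components.
C–D (7): skip — C and D already connected.
C–E (12): skip — C and E already connected.
G–H (13): skip — G and H already connected.
A–H (16): add — endpoints in different components.
The 6th edge added is E–F.

E-F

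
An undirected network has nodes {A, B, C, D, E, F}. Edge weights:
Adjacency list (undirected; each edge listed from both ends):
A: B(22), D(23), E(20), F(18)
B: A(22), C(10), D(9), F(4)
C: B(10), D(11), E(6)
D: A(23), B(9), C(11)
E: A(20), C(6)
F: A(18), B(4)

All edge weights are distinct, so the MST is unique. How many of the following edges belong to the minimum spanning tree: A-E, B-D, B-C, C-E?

3

Kruskal's algorithm — process edges by increasing weight (ties by edge label):
B-F (4): add — endpoints in different components.
C-E (6): add — endpoints in different components.
B-D (9): add — endpoints in different components.
B-C (10): add — endpoints in different components.
C-D (11): skip — C and D already connected.
A-F (18): add — endpoints in different components.
MST edge set: {B-F, C-E, B-D, B-C, A-F}.
Of the listed edges, {B-D, B-C, C-E} are in the MST → 3.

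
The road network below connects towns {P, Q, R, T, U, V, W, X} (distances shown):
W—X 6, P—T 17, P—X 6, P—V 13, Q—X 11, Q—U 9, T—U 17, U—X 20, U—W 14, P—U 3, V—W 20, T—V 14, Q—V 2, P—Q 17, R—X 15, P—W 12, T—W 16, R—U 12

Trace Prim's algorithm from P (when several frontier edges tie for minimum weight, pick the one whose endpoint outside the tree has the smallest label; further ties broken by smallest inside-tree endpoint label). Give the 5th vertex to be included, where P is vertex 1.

Q

Grow the tree from P using Prim:
Step 1: cheapest edge leaving the tree is P—U (3); add U.
Step 2: cheapest edge leaving the tree is P—X (6); add X.
Step 3: cheapest edge leaving the tree is W—X (6); add W.
Step 4: cheapest edge leaving the tree is Q—U (9); add Q.
Step 5: cheapest edge leaving the tree is Q—V (2); add V.
Step 6: cheapest edge leaving the tree is R—U (12); add R.
Step 7: cheapest edge leaving the tree is T—V (14); add T.
Vertex order: P, U, X, W, Q, V, R, T. The 5th vertex is Q.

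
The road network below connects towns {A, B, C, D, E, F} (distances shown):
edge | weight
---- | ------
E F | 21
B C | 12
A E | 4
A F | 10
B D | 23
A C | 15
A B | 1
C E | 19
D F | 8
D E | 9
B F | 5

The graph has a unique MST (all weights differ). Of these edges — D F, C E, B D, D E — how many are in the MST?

1

Kruskal's algorithm — process edges by increasing weight (ties by edge label):
A B (1): add. Components now {A,B} {C} {D} {E} {F}
A E (4): add. Components now {A,B,E} {C} {D} {F}
B F (5): add. Components now {A,B,E,F} {C} {D}
D F (8): add. Components now {A,B,D,E,F} {C}
D E (9): skip — D and E already connected.
A F (10): skip — A and F already connected.
B C (12): add. Components now {A,B,C,D,E,F}
MST edge set: {A B, A E, B F, D F, B C}.
Of the listed edges, {D F} are in the MST → 1.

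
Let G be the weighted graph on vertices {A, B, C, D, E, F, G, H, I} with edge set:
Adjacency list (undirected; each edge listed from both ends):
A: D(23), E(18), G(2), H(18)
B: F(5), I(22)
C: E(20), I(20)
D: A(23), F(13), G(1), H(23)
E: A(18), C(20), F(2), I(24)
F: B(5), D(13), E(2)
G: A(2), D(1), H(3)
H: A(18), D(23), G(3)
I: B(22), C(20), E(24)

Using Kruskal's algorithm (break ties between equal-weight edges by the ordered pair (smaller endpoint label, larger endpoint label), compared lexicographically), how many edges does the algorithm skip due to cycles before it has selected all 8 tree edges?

Sort edges by weight, then run Kruskal:
D—G (1): add — endpoints in different components.
A—G (2): add — endpoints in different components.
E—F (2): add — endpoints in different components.
G—H (3): add — endpoints in different components.
B—F (5): add — endpoints in different components.
D—F (13): add — endpoints in different components.
A—E (18): skip — A and E already connected.
A—H (18): skip — A and H already connected.
C—E (20): add — endpoints in different components.
C—I (20): add — endpoints in different components.
Edges rejected before the tree was complete: 2.

2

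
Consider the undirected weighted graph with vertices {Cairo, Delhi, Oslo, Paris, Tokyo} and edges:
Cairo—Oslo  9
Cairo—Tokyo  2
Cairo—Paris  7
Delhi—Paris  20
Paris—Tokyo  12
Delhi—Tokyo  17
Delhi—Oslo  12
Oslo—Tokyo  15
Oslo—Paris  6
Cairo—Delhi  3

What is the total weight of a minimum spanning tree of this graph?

18

Kruskal: consider edges lightest-first.
Cairo—Tokyo (2): add. Components now {Delhi} {Oslo} {Paris} {Cairo,Tokyo}
Cairo—Delhi (3): add. Components now {Cairo,Delhi,Tokyo} {Oslo} {Paris}
Oslo—Paris (6): add. Components now {Cairo,Delhi,Tokyo} {Oslo,Paris}
Cairo—Paris (7): add. Components now {Cairo,Delhi,Oslo,Paris,Tokyo}
MST edges: Cairo—Tokyo, Cairo—Delhi, Oslo—Paris, Cairo—Paris; total weight 2+3+6+7 = 18.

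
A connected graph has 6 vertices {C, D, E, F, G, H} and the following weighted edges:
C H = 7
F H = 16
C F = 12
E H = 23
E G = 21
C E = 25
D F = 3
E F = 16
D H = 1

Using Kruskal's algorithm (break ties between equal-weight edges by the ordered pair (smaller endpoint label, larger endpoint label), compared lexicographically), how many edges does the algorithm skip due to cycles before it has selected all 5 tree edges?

2

Kruskal: consider edges lightest-first.
D H (1): add. Components now {C} {D,H} {E} {F} {G}
D F (3): add. Components now {C} {D,F,H} {E} {G}
C H (7): add. Components now {C,D,F,H} {E} {G}
C F (12): skip — C and F already connected.
E F (16): add. Components now {C,D,E,F,H} {G}
F H (16): skip — F and H already connected.
E G (21): add. Components now {C,D,E,F,G,H}
Edges rejected before the tree was complete: 2.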